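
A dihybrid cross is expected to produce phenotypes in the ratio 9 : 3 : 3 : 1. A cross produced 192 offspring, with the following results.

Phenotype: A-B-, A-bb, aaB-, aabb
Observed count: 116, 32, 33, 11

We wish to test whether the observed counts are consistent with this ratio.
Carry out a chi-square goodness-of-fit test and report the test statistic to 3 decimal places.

1.370

Ratio total = 16. Expected counts: 192×9/16 = 108, 192×3/16 = 36, 192×3/16 = 36, 192×1/16 = 12.
A-B-: (116 − 108)²/108 = 64/108 = 0.5926
A-bb: (32 − 36)²/36 = 16/36 = 0.4444
aaB-: (33 − 36)²/36 = 9/36 = 0.2500
aabb: (11 − 12)²/12 = 1/12 = 0.0833
Sum = 1.370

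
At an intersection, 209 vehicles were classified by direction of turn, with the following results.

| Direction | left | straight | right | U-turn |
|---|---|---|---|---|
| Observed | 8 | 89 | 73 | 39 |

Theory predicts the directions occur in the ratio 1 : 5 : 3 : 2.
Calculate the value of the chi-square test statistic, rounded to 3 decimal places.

11.265

Ratio total = 11. Expected counts: 209×1/11 = 19, 209×5/11 = 95, 209×3/11 = 57, 209×2/11 = 38.
χ² = (8−19)²/19 + (89−95)²/95 + (73−57)²/57 + (39−38)²/38
   = 6.3684 + 0.3789 + 4.4912 + 0.0263
Sum = 11.265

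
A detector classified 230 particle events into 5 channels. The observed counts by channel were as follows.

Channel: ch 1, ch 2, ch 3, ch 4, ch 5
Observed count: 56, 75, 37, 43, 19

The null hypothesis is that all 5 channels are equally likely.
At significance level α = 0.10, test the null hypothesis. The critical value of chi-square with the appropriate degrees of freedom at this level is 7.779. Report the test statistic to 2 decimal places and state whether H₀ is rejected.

Under H₀ each category has probability 1/5, so each expected count is 230/5 = 46.
χ² = (56−46)²/46 + (75−46)²/46 + (37−46)²/46 + (43−46)²/46 + (19−46)²/46
   = 2.174 + 18.283 + 1.761 + 0.196 + 15.848
Sum = 38.26
df = 4. Since 38.26 > 7.779, we reject H₀.

38.26; reject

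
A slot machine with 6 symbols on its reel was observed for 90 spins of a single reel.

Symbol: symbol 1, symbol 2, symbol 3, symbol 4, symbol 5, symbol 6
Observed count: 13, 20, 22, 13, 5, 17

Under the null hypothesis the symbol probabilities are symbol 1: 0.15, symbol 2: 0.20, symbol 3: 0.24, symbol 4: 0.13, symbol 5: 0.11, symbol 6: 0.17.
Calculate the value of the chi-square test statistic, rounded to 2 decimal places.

3.01

Expected counts E_i = n·p_i: 90×0.15 = 13.5, 90×0.20 = 18, 90×0.24 = 21.6, 90×0.13 = 11.7, 90×0.11 = 9.9, 90×0.17 = 15.3.
χ² = (13−13.5)²/13.5 + (20−18)²/18 + (22−21.6)²/21.6 + (13−11.7)²/11.7 + (5−9.9)²/9.9 + (17−15.3)²/15.3
   = 0.019 + 0.222 + 0.007 + 0.144 + 2.425 + 0.189
Sum = 3.01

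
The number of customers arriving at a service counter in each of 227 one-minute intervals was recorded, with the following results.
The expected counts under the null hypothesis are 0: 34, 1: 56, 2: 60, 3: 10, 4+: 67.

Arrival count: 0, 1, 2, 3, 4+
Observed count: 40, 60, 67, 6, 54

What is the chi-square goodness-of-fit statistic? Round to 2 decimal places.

6.28

cat         O        E   (O−E)²/E
0          40       34      1.059
1          60       56      0.286
2          67       60      0.817
3           6       10      1.600
4+         54       67      2.522
Sum = 6.28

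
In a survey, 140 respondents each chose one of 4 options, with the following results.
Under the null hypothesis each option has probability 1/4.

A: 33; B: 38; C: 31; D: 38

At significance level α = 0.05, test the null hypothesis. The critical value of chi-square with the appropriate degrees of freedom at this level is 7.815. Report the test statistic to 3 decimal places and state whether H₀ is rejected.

1.086; do not reject

Expected count for each of the 4 categories: 140/4 = 35.
A: (33 − 35)²/35 = 4/35 = 0.1143
B: (38 − 35)²/35 = 9/35 = 0.2571
C: (31 − 35)²/35 = 16/35 = 0.4571
D: (38 − 35)²/35 = 9/35 = 0.2571
Sum = 1.086
df = 3. Since 1.086 < 7.815, we do not reject H₀.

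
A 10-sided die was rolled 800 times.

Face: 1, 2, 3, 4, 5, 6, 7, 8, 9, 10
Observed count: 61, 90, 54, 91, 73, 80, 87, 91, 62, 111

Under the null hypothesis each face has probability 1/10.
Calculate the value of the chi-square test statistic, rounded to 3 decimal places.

Expected count for each of the 10 categories: 800/10 = 80.
χ² = (61−80)²/80 + (90−80)²/80 + (54−80)²/80 + (91−80)²/80 + (73−80)²/80 + (80−80)²/80 + (87−80)²/80 + (91−80)²/80 + (62−80)²/80 + (111−80)²/80
   = 4.5125 + 1.2500 + 8.4500 + 1.5125 + 0.6125 + 0.0000 + 0.6125 + 1.5125 + 4.0500 + 12.0125
Sum = 34.525

34.525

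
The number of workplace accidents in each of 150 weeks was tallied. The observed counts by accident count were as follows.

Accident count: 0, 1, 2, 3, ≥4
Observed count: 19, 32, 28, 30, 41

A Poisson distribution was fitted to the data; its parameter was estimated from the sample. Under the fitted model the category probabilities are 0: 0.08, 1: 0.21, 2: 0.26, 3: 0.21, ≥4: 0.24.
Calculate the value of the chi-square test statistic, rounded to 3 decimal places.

7.960

Expected counts E_i = n·p_i: 150×0.08 = 12, 150×0.21 = 31.5, 150×0.26 = 39, 150×0.21 = 31.5, 150×0.24 = 36.
0: (19 − 12)²/12 = 49/12 = 4.0833
1: (32 − 31.5)²/31.5 = 0.25/31.5 = 0.0079
2: (28 − 39)²/39 = 121/39 = 3.1026
3: (30 − 31.5)²/31.5 = 2.25/31.5 = 0.0714
≥4: (41 − 36)²/36 = 25/36 = 0.6944
Sum = 7.960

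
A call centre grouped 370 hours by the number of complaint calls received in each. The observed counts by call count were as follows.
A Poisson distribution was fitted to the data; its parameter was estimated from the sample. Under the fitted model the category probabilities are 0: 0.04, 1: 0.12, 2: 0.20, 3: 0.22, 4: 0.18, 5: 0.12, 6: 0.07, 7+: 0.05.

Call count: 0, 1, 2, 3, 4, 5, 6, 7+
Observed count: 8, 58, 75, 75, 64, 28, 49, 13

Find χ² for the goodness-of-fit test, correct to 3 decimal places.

36.204

Expected counts E_i = n·p_i: 370×0.04 = 14.8, 370×0.12 = 44.4, 370×0.20 = 74, 370×0.22 = 81.4, 370×0.18 = 66.6, 370×0.12 = 44.4, 370×0.07 = 25.9, 370×0.05 = 18.5.
0: (8 − 14.8)²/14.8 = 46.24/14.8 = 3.1243
1: (58 − 44.4)²/44.4 = 184.96/44.4 = 4.1658
2: (75 − 74)²/74 = 1/74 = 0.0135
3: (75 − 81.4)²/81.4 = 40.96/81.4 = 0.5032
4: (64 − 66.6)²/66.6 = 6.76/66.6 = 0.1015
5: (28 − 44.4)²/44.4 = 268.96/44.4 = 6.0577
6: (49 − 25.9)²/25.9 = 533.61/25.9 = 20.6027
7+: (13 − 18.5)²/18.5 = 30.25/18.5 = 1.6351
Sum = 36.204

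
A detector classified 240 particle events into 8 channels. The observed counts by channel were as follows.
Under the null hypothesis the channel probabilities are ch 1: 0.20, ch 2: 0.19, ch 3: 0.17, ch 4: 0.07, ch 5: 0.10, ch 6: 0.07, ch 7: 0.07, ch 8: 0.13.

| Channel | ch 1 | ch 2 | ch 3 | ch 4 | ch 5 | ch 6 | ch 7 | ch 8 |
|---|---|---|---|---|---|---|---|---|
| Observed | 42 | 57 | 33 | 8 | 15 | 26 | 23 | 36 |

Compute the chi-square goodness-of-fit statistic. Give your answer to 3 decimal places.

Expected counts E_i = n·p_i: 240×0.20 = 48, 240×0.19 = 45.6, 240×0.17 = 40.8, 240×0.07 = 16.8, 240×0.10 = 24, 240×0.07 = 16.8, 240×0.07 = 16.8, 240×0.13 = 31.2.
ch 1: (42 − 48)²/48 = 36/48 = 0.7500
ch 2: (57 − 45.6)²/45.6 = 129.96/45.6 = 2.8500
ch 3: (33 − 40.8)²/40.8 = 60.84/40.8 = 1.4912
ch 4: (8 − 16.8)²/16.8 = 77.44/16.8 = 4.6095
ch 5: (15 − 24)²/24 = 81/24 = 3.3750
ch 6: (26 − 16.8)²/16.8 = 84.64/16.8 = 5.0381
ch 7: (23 − 16.8)²/16.8 = 38.44/16.8 = 2.2881
ch 8: (36 − 31.2)²/31.2 = 23.04/31.2 = 0.7385
Sum = 21.140

21.140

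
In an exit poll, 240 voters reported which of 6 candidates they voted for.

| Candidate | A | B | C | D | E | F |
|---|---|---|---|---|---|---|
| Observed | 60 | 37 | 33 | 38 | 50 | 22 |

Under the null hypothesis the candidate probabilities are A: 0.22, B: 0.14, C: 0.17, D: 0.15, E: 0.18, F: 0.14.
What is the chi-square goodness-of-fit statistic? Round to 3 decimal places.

Expected counts E_i = n·p_i: 240×0.22 = 52.8, 240×0.14 = 33.6, 240×0.17 = 40.8, 240×0.15 = 36, 240×0.18 = 43.2, 240×0.14 = 33.6.
A: (60 − 52.8)²/52.8 = 51.84/52.8 = 0.9818
B: (37 − 33.6)²/33.6 = 11.56/33.6 = 0.3440
C: (33 − 40.8)²/40.8 = 60.84/40.8 = 1.4912
D: (38 − 36)²/36 = 4/36 = 0.1111
E: (50 − 43.2)²/43.2 = 46.24/43.2 = 1.0704
F: (22 − 33.6)²/33.6 = 134.56/33.6 = 4.0048
Sum = 8.003

8.003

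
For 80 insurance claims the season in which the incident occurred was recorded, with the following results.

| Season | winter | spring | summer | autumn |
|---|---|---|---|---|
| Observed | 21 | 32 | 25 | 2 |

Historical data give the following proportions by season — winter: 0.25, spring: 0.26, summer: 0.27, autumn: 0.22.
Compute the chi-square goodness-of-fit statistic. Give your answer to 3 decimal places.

Expected counts E_i = n·p_i: 80×0.25 = 20, 80×0.26 = 20.8, 80×0.27 = 21.6, 80×0.22 = 17.6.
winter: (21 − 20)²/20 = 1/20 = 0.0500
spring: (32 − 20.8)²/20.8 = 125.44/20.8 = 6.0308
summer: (25 − 21.6)²/21.6 = 11.56/21.6 = 0.5352
autumn: (2 − 17.6)²/17.6 = 243.36/17.6 = 13.8273
Sum = 20.443

20.443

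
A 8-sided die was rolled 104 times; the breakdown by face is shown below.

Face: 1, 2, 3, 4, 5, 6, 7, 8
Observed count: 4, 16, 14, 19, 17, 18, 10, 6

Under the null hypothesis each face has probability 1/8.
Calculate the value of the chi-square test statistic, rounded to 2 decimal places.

17.38

Under H₀ each category has probability 1/8, so each expected count is 104/8 = 13.
χ² = (4−13)²/13 + (16−13)²/13 + (14−13)²/13 + (19−13)²/13 + (17−13)²/13 + (18−13)²/13 + (10−13)²/13 + (6−13)²/13
   = 6.231 + 0.692 + 0.077 + 2.769 + 1.231 + 1.923 + 0.692 + 3.769
Sum = 17.38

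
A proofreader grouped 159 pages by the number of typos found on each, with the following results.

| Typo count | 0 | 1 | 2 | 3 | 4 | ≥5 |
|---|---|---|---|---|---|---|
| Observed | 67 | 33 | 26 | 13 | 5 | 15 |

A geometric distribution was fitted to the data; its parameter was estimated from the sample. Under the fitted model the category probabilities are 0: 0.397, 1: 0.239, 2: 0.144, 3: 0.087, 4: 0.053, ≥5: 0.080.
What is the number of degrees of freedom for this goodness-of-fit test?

There are k = 6 categories and 1 parameter estimated from the data, so df = 6 − 1 − 1 = 4.

4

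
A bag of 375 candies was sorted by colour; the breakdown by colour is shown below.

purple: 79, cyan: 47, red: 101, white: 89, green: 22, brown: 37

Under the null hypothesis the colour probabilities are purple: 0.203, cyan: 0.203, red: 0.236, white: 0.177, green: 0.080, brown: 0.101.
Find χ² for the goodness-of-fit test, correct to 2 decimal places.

22.88

Expected counts E_i = n·p_i: 375×0.203 = 76.125, 375×0.203 = 76.125, 375×0.236 = 88.5, 375×0.177 = 66.375, 375×0.080 = 30, 375×0.101 = 37.875.
purple: (79 − 76.125)²/76.125 = 8.265625/76.125 = 0.109
cyan: (47 − 76.125)²/76.125 = 848.265625/76.125 = 11.143
red: (101 − 88.5)²/88.5 = 156.25/88.5 = 1.766
white: (89 − 66.375)²/66.375 = 511.890625/66.375 = 7.712
green: (22 − 30)²/30 = 64/30 = 2.133
brown: (37 − 37.875)²/37.875 = 0.765625/37.875 = 0.020
Sum = 22.88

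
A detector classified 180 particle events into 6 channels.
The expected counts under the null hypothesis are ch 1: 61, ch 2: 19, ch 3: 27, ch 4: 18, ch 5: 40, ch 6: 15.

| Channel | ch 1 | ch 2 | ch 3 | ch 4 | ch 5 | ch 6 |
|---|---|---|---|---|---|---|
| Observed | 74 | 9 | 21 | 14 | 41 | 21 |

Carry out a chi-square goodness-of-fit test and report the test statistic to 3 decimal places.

12.681

ch 1: (74 − 61)²/61 = 169/61 = 2.7705
ch 2: (9 − 19)²/19 = 100/19 = 5.2632
ch 3: (21 − 27)²/27 = 36/27 = 1.3333
ch 4: (14 − 18)²/18 = 16/18 = 0.8889
ch 5: (41 − 40)²/40 = 1/40 = 0.0250
ch 6: (21 − 15)²/15 = 36/15 = 2.4000
Sum = 12.681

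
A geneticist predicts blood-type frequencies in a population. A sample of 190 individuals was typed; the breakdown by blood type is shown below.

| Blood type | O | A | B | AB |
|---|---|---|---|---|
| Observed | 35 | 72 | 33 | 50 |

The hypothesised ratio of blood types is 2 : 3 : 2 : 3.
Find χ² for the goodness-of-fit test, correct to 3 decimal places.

Ratio total = 10. Expected counts: 190×2/10 = 38, 190×3/10 = 57, 190×2/10 = 38, 190×3/10 = 57.
O: (35 − 38)²/38 = 9/38 = 0.2368
A: (72 − 57)²/57 = 225/57 = 3.9474
B: (33 − 38)²/38 = 25/38 = 0.6579
AB: (50 − 57)²/57 = 49/57 = 0.8596
Sum = 5.702

5.702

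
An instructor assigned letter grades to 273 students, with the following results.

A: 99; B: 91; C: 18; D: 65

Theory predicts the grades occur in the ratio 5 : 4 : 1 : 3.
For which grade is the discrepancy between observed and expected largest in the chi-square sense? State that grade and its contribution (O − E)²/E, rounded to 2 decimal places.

Ratio total = 13. Expected counts: 273×5/13 = 105, 273×4/13 = 84, 273×1/13 = 21, 273×3/13 = 63.
χ² = (99−105)²/105 + (91−84)²/84 + (18−21)²/21 + (65−63)²/63
   = 0.343 + 0.583 + 0.429 + 0.063
The largest term is for B: 0.58.

B, 0.58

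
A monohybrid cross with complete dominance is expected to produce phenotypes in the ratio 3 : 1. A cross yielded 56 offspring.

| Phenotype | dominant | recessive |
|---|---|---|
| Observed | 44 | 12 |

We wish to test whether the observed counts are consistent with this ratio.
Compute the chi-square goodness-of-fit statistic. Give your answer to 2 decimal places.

0.38

Ratio total = 4. Expected counts: 56×3/4 = 42, 56×1/4 = 14.
χ² = (44−42)²/42 + (12−14)²/14
   = 0.095 + 0.286
Sum = 0.38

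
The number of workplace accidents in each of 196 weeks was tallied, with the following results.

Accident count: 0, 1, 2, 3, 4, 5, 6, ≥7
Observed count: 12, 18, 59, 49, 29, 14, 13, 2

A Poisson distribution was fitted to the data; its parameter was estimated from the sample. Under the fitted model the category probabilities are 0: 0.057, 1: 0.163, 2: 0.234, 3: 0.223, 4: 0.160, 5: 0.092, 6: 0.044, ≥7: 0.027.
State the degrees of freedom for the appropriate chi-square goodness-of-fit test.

6

There are k = 8 categories and 1 parameter estimated from the data, so df = 8 − 1 − 1 = 6.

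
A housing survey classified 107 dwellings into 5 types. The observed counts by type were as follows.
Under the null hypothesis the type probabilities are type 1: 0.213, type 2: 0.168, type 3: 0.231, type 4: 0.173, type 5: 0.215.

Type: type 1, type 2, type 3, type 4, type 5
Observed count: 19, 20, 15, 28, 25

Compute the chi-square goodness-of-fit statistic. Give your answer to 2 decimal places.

9.72

Expected counts E_i = n·p_i: 107×0.213 = 22.791, 107×0.168 = 17.976, 107×0.231 = 24.717, 107×0.173 = 18.511, 107×0.215 = 23.005.
cat         O        E   (O−E)²/E
type 1     19   22.791      0.631
type 2     20   17.976      0.228
type 3     15   24.717      3.820
type 4     28   18.511      4.864
type 5     25   23.005      0.173
Sum = 9.72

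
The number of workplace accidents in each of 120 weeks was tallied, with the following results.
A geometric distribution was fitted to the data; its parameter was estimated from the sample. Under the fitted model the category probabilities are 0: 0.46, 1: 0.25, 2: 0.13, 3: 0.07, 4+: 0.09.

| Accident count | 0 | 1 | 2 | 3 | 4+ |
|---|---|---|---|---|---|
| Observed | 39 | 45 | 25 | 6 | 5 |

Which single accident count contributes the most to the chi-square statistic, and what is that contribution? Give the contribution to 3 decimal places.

Expected counts E_i = n·p_i: 120×0.46 = 55.2, 120×0.25 = 30, 120×0.13 = 15.6, 120×0.07 = 8.4, 120×0.09 = 10.8.
0: (39 − 55.2)²/55.2 = 262.44/55.2 = 4.7543
1: (45 − 30)²/30 = 225/30 = 7.5000
2: (25 − 15.6)²/15.6 = 88.36/15.6 = 5.6641
3: (6 − 8.4)²/8.4 = 5.76/8.4 = 0.6857
4+: (5 − 10.8)²/10.8 = 33.64/10.8 = 3.1148
The largest term is for 1: 7.500.

1, 7.500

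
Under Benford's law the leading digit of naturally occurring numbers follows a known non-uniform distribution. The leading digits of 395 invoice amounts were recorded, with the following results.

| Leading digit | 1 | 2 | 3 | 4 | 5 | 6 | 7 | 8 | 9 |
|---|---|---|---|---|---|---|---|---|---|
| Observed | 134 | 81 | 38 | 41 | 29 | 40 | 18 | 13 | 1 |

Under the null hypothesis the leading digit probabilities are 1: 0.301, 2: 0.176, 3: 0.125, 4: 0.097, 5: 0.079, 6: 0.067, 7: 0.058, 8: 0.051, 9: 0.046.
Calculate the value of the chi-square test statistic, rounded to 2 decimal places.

Expected counts E_i = n·p_i: 395×0.301 = 118.895, 395×0.176 = 69.52, 395×0.125 = 49.375, 395×0.097 = 38.315, 395×0.079 = 31.205, 395×0.067 = 26.465, 395×0.058 = 22.91, 395×0.051 = 20.145, 395×0.046 = 18.17.
cat         O        E   (O−E)²/E
1         134  118.895      1.919
2          81    69.52      1.896
3          38   49.375      2.621
4          41   38.315      0.188
5          29   31.205      0.156
6          40   26.465      6.922
7          18    22.91      1.052
8          13   20.145      2.534
9           1    18.17     16.225
Sum = 33.51

33.51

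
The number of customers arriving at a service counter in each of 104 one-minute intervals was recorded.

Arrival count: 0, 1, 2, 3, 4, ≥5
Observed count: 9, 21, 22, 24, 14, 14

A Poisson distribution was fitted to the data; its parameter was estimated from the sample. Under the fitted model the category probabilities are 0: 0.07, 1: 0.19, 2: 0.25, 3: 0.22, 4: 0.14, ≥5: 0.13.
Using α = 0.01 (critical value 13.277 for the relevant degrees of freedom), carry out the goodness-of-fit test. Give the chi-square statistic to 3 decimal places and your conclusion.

Expected counts E_i = n·p_i: 104×0.07 = 7.28, 104×0.19 = 19.76, 104×0.25 = 26, 104×0.22 = 22.88, 104×0.14 = 14.56, 104×0.13 = 13.52.
0: (9 − 7.28)²/7.28 = 2.9584/7.28 = 0.4064
1: (21 − 19.76)²/19.76 = 1.5376/19.76 = 0.0778
2: (22 − 26)²/26 = 16/26 = 0.6154
3: (24 − 22.88)²/22.88 = 1.2544/22.88 = 0.0548
4: (14 − 14.56)²/14.56 = 0.3136/14.56 = 0.0215
≥5: (14 − 13.52)²/13.52 = 0.2304/13.52 = 0.0170
Sum = 1.193
df = 4. Since 1.193 < 13.277, we do not reject H₀.

1.193; do not reject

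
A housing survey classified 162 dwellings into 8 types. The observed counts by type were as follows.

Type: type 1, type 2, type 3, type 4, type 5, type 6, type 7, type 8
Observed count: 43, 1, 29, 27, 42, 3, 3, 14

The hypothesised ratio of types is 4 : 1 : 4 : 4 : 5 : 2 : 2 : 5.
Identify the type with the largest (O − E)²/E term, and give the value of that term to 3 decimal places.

type 1, 15.042

Ratio total = 27. Expected counts: 162×4/27 = 24, 162×1/27 = 6, 162×4/27 = 24, 162×4/27 = 24, 162×5/27 = 30, 162×2/27 = 12, 162×2/27 = 12, 162×5/27 = 30.
type 1: (43 − 24)²/24 = 361/24 = 15.0417
type 2: (1 − 6)²/6 = 25/6 = 4.1667
type 3: (29 − 24)²/24 = 25/24 = 1.0417
type 4: (27 − 24)²/24 = 9/24 = 0.3750
type 5: (42 − 30)²/30 = 144/30 = 4.8000
type 6: (3 − 12)²/12 = 81/12 = 6.7500
type 7: (3 − 12)²/12 = 81/12 = 6.7500
type 8: (14 − 30)²/30 = 256/30 = 8.5333
The largest term is for type 1: 15.042.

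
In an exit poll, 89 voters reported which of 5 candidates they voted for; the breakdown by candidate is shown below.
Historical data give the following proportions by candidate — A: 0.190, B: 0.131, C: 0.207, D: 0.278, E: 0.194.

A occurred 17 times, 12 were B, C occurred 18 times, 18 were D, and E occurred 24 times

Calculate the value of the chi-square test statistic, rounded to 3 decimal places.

Expected counts E_i = n·p_i: 89×0.190 = 16.91, 89×0.131 = 11.659, 89×0.207 = 18.423, 89×0.278 = 24.742, 89×0.194 = 17.266.
χ² = (17−16.91)²/16.91 + (12−11.659)²/11.659 + (18−18.423)²/18.423 + (18−24.742)²/24.742 + (24−17.266)²/17.266
   = 0.0005 + 0.0100 + 0.0097 + 1.8371 + 2.6264
Sum = 4.484

4.484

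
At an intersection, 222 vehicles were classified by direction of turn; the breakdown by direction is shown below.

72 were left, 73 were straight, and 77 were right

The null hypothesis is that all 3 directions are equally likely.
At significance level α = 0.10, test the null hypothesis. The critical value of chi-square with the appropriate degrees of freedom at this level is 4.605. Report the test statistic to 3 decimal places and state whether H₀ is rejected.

Under H₀ each category has probability 1/3, so each expected count is 222/3 = 74.
cat           O        E   (O−E)²/E
left         72       74     0.0541
straight     73       74     0.0135
right        77       74     0.1216
Sum = 0.189
df = 2. Since 0.189 < 4.605, we do not reject H₀.

0.189; do not reject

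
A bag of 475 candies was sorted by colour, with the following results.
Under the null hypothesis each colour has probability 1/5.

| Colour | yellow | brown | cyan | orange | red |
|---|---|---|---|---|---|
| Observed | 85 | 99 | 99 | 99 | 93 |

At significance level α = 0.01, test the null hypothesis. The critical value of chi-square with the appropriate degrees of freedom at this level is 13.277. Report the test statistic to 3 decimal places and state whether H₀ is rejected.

Expected count for each of the 5 categories: 475/5 = 95.
χ² = (85−95)²/95 + (99−95)²/95 + (99−95)²/95 + (99−95)²/95 + (93−95)²/95
   = 1.0526 + 0.1684 + 0.1684 + 0.1684 + 0.0421
Sum = 1.600
df = 4. Since 1.600 < 13.277, we do not reject H₀.

1.600; do not reject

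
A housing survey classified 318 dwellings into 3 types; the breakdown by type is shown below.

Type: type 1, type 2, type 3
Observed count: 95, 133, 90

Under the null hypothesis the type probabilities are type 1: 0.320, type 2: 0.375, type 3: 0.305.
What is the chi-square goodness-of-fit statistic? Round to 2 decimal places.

Expected counts E_i = n·p_i: 318×0.320 = 101.76, 318×0.375 = 119.25, 318×0.305 = 96.99.
χ² = (95−101.76)²/101.76 + (133−119.25)²/119.25 + (90−96.99)²/96.99
   = 0.449 + 1.585 + 0.504
Sum = 2.54

2.54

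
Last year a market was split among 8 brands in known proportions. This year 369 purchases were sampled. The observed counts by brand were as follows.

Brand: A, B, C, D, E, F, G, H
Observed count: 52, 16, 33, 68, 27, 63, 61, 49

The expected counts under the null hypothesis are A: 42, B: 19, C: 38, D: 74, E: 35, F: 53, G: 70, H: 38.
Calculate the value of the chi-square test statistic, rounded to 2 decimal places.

12.06

cat         O        E   (O−E)²/E
A          52       42      2.381
B          16       19      0.474
C          33       38      0.658
D          68       74      0.486
E          27       35      1.829
F          63       53      1.887
G          61       70      1.157
H          49       38      3.184
Sum = 12.06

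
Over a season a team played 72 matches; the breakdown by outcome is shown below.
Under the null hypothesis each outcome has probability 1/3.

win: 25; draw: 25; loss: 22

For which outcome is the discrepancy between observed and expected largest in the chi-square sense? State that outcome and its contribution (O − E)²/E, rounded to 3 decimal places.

Expected count for each of the 3 categories: 72/3 = 24.
cat         O        E   (O−E)²/E
win        25       24     0.0417
draw       25       24     0.0417
loss       22       24     0.1667
The largest term is for loss: 0.167.

loss, 0.167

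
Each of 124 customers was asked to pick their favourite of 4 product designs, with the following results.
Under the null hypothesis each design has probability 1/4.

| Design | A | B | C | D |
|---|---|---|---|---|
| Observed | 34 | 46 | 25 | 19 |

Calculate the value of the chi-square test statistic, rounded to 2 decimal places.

Under H₀ each category has probability 1/4, so each expected count is 124/4 = 31.
cat         O        E   (O−E)²/E
A          34       31      0.290
B          46       31      7.258
C          25       31      1.161
D          19       31      4.645
Sum = 13.35

13.35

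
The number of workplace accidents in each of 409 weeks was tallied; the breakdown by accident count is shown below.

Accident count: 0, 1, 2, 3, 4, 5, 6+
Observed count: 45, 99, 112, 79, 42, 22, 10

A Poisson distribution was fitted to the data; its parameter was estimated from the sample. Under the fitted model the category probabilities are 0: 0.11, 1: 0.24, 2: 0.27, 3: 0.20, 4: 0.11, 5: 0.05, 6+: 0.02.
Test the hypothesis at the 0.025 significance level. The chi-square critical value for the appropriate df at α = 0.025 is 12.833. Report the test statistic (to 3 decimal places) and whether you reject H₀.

Expected counts E_i = n·p_i: 409×0.11 = 44.99, 409×0.24 = 98.16, 409×0.27 = 110.43, 409×0.20 = 81.8, 409×0.11 = 44.99, 409×0.05 = 20.45, 409×0.02 = 8.18.
0: (45 − 44.99)²/44.99 = 0.0001/44.99 = 0.0000
1: (99 − 98.16)²/98.16 = 0.7056/98.16 = 0.0072
2: (112 − 110.43)²/110.43 = 2.4649/110.43 = 0.0223
3: (79 − 81.8)²/81.8 = 7.84/81.8 = 0.0958
4: (42 − 44.99)²/44.99 = 8.9401/44.99 = 0.1987
5: (22 − 20.45)²/20.45 = 2.4025/20.45 = 0.1175
6+: (10 − 8.18)²/8.18 = 3.3124/8.18 = 0.4049
Sum = 0.846
df = 5. Since 0.846 < 12.833, we do not reject H₀.

0.846; do not reject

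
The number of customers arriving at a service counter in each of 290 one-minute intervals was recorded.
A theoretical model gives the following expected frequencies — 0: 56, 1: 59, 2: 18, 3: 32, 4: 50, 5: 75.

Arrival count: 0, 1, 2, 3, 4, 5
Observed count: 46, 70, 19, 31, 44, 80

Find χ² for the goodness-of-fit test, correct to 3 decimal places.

χ² = (46−56)²/56 + (70−59)²/59 + (19−18)²/18 + (31−32)²/32 + (44−50)²/50 + (80−75)²/75
   = 1.7857 + 2.0508 + 0.0556 + 0.0313 + 0.7200 + 0.3333
Sum = 4.977

4.977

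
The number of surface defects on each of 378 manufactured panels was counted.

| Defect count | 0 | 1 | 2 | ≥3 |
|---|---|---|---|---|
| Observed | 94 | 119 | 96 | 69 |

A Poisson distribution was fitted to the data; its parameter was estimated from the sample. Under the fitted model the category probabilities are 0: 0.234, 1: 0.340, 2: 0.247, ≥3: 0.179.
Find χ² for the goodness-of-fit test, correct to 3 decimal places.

Expected counts E_i = n·p_i: 378×0.234 = 88.452, 378×0.340 = 128.52, 378×0.247 = 93.366, 378×0.179 = 67.662.
cat         O        E   (O−E)²/E
0          94   88.452     0.3480
1         119   128.52     0.7052
2          96   93.366     0.0743
≥3         69   67.662     0.0265
Sum = 1.154

1.154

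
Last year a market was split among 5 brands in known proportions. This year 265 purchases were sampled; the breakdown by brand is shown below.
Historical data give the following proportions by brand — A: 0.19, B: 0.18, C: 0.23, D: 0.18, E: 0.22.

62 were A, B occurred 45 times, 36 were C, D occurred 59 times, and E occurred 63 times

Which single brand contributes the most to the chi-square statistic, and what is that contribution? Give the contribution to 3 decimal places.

Expected counts E_i = n·p_i: 265×0.19 = 50.35, 265×0.18 = 47.7, 265×0.23 = 60.95, 265×0.18 = 47.7, 265×0.22 = 58.3.
cat         O        E   (O−E)²/E
A          62    50.35     2.6956
B          45     47.7     0.1528
C          36    60.95    10.2133
D          59     47.7     2.6769
E          63     58.3     0.3789
The largest term is for C: 10.213.

C, 10.213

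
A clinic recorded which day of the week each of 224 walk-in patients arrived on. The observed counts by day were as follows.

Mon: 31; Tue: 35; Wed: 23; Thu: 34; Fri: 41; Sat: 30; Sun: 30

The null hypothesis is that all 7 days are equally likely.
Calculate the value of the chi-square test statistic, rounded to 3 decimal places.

Under H₀ each category has probability 1/7, so each expected count is 224/7 = 32.
cat         O        E   (O−E)²/E
Mon        31       32     0.0313
Tue        35       32     0.2813
Wed        23       32     2.5313
Thu        34       32     0.1250
Fri        41       32     2.5313
Sat        30       32     0.1250
Sun        30       32     0.1250
Sum = 5.750

5.750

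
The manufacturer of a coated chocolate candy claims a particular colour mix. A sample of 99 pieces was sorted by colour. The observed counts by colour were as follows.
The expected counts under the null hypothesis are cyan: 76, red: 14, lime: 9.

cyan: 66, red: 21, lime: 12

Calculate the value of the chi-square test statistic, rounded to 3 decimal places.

cyan: (66 − 76)²/76 = 100/76 = 1.3158
red: (21 − 14)²/14 = 49/14 = 3.5000
lime: (12 − 9)²/9 = 9/9 = 1.0000
Sum = 5.816

5.816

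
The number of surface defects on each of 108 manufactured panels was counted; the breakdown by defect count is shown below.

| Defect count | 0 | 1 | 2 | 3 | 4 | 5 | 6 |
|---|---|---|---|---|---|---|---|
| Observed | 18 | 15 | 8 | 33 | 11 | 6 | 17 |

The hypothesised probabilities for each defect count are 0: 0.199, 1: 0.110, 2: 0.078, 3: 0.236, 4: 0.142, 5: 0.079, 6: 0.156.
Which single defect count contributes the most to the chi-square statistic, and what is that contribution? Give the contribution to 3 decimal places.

Expected counts E_i = n·p_i: 108×0.199 = 21.492, 108×0.110 = 11.88, 108×0.078 = 8.424, 108×0.236 = 25.488, 108×0.142 = 15.336, 108×0.079 = 8.532, 108×0.156 = 16.848.
cat         O        E   (O−E)²/E
0          18   21.492     0.5674
1          15    11.88     0.8194
2           8    8.424     0.0213
3          33   25.488     2.2140
4          11   15.336     1.2259
5           6    8.532     0.7514
6          17   16.848     0.0014
The largest term is for 3: 2.214.

3, 2.214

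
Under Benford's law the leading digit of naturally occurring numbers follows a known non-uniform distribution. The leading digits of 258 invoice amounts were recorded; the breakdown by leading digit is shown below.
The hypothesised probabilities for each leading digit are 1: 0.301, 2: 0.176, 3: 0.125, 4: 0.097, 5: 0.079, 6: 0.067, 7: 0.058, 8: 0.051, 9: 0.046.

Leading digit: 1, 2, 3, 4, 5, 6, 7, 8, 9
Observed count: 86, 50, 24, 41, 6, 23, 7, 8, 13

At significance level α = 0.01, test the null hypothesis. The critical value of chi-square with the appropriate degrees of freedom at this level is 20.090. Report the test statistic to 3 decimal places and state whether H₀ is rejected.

32.073; reject

Expected counts E_i = n·p_i: 258×0.301 = 77.658, 258×0.176 = 45.408, 258×0.125 = 32.25, 258×0.097 = 25.026, 258×0.079 = 20.382, 258×0.067 = 17.286, 258×0.058 = 14.964, 258×0.051 = 13.158, 258×0.046 = 11.868.
cat         O        E   (O−E)²/E
1          86   77.658     0.8961
2          50   45.408     0.4644
3          24    32.25     2.1105
4          41   25.026    10.1961
5           6   20.382    10.1483
6          23   17.286     1.8888
7           7   14.964     4.2385
8           8   13.158     2.0220
9          13   11.868     0.1080
Sum = 32.073
df = 8. Since 32.073 > 20.090, we reject H₀.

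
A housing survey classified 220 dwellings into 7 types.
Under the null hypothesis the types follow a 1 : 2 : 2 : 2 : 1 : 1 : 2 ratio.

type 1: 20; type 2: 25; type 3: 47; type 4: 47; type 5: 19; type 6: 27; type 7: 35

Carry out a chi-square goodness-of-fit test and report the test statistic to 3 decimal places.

11.200

Ratio total = 11. Expected counts: 220×1/11 = 20, 220×2/11 = 40, 220×2/11 = 40, 220×2/11 = 40, 220×1/11 = 20, 220×1/11 = 20, 220×2/11 = 40.
cat         O        E   (O−E)²/E
type 1     20       20     0.0000
type 2     25       40     5.6250
type 3     47       40     1.2250
type 4     47       40     1.2250
type 5     19       20     0.0500
type 6     27       20     2.4500
type 7     35       40     0.6250
Sum = 11.200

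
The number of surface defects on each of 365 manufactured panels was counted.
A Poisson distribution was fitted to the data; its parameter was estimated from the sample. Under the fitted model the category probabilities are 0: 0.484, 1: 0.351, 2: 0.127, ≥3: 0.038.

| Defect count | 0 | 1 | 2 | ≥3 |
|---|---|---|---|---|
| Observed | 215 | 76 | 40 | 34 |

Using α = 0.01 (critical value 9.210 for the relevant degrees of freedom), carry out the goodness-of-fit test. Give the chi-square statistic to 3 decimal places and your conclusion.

59.607; reject

Expected counts E_i = n·p_i: 365×0.484 = 176.66, 365×0.351 = 128.115, 365×0.127 = 46.355, 365×0.038 = 13.87.
cat         O        E   (O−E)²/E
0         215   176.66     8.3208
1          76  128.115    21.1995
2          40   46.355     0.8712
≥3         34    13.87    29.2153
Sum = 59.607
df = 2. Since 59.607 > 9.210, we reject H₀.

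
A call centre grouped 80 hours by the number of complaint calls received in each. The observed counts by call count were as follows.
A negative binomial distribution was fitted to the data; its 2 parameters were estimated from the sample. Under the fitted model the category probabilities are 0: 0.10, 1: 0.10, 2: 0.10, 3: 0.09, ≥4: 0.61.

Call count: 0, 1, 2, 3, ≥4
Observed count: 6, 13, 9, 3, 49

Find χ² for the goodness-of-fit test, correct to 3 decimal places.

Expected counts E_i = n·p_i: 80×0.10 = 8, 80×0.10 = 8, 80×0.10 = 8, 80×0.09 = 7.2, 80×0.61 = 48.8.
cat         O        E   (O−E)²/E
0           6        8     0.5000
1          13        8     3.1250
2           9        8     0.1250
3           3      7.2     2.4500
≥4         49     48.8     0.0008
Sum = 6.201

6.201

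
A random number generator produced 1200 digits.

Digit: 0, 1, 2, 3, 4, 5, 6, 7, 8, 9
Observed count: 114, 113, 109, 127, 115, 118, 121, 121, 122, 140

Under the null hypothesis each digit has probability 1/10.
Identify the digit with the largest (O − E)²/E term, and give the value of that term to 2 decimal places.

9, 3.33

Expected count for each of the 10 categories: 1200/10 = 120.
0: (114 − 120)²/120 = 36/120 = 0.300
1: (113 − 120)²/120 = 49/120 = 0.408
2: (109 − 120)²/120 = 121/120 = 1.008
3: (127 − 120)²/120 = 49/120 = 0.408
4: (115 − 120)²/120 = 25/120 = 0.208
5: (118 − 120)²/120 = 4/120 = 0.033
6: (121 − 120)²/120 = 1/120 = 0.008
7: (121 − 120)²/120 = 1/120 = 0.008
8: (122 − 120)²/120 = 4/120 = 0.033
9: (140 − 120)²/120 = 400/120 = 3.333
The largest term is for 9: 3.33.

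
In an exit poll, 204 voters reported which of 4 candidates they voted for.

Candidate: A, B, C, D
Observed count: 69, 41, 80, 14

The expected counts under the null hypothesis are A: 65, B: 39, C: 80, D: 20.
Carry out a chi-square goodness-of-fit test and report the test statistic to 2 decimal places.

A: (69 − 65)²/65 = 16/65 = 0.246
B: (41 − 39)²/39 = 4/39 = 0.103
C: (80 − 80)²/80 = 0/80 = 0.000
D: (14 − 20)²/20 = 36/20 = 1.800
Sum = 2.15

2.15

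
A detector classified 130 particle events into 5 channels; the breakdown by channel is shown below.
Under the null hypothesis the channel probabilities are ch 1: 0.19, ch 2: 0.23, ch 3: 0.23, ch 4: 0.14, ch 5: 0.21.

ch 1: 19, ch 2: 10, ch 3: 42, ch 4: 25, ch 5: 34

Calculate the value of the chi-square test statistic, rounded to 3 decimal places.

23.642

Expected counts E_i = n·p_i: 130×0.19 = 24.7, 130×0.23 = 29.9, 130×0.23 = 29.9, 130×0.14 = 18.2, 130×0.21 = 27.3.
cat         O        E   (O−E)²/E
ch 1       19     24.7     1.3154
ch 2       10     29.9    13.2445
ch 3       42     29.9     4.8967
ch 4       25     18.2     2.5407
ch 5       34     27.3     1.6443
Sum = 23.642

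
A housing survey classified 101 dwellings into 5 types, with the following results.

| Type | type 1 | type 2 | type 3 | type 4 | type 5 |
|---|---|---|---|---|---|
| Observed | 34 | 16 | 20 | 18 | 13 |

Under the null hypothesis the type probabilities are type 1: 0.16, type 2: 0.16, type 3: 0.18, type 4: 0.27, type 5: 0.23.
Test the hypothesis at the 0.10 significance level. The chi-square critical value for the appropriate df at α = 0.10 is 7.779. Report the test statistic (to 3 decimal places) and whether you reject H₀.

27.535; reject

Expected counts E_i = n·p_i: 101×0.16 = 16.16, 101×0.16 = 16.16, 101×0.18 = 18.18, 101×0.27 = 27.27, 101×0.23 = 23.23.
cat         O        E   (O−E)²/E
type 1     34    16.16    19.6947
type 2     16    16.16     0.0016
type 3     20    18.18     0.1822
type 4     18    27.27     3.1512
type 5     13    23.23     4.5051
Sum = 27.535
df = 4. Since 27.535 > 7.779, we reject H₀.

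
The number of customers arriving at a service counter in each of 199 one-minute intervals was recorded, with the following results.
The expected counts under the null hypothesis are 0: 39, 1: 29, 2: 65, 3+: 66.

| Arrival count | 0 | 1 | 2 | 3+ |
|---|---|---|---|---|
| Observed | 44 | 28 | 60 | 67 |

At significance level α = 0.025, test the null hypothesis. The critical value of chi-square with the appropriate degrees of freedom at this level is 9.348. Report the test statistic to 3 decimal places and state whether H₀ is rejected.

cat         O        E   (O−E)²/E
0          44       39     0.6410
1          28       29     0.0345
2          60       65     0.3846
3+         67       66     0.0152
Sum = 1.075
df = 3. Since 1.075 < 9.348, we do not reject H₀.

1.075; do not reject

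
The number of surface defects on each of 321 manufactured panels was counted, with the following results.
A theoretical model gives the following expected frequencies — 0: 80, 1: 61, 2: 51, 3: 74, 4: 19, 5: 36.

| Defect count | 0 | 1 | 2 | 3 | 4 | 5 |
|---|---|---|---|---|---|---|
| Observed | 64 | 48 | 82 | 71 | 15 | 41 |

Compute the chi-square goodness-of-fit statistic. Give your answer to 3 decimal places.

26.472

0: (64 − 80)²/80 = 256/80 = 3.2000
1: (48 − 61)²/61 = 169/61 = 2.7705
2: (82 − 51)²/51 = 961/51 = 18.8431
3: (71 − 74)²/74 = 9/74 = 0.1216
4: (15 − 19)²/19 = 16/19 = 0.8421
5: (41 − 36)²/36 = 25/36 = 0.6944
Sum = 26.472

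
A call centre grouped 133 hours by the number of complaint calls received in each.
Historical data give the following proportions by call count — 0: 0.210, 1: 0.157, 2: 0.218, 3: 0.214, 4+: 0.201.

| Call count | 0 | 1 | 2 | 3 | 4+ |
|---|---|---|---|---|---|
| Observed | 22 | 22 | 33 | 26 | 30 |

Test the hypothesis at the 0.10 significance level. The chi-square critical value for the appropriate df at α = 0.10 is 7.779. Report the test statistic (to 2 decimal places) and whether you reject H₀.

Expected counts E_i = n·p_i: 133×0.210 = 27.93, 133×0.157 = 20.881, 133×0.218 = 28.994, 133×0.214 = 28.462, 133×0.201 = 26.733.
χ² = (22−27.93)²/27.93 + (22−20.881)²/20.881 + (33−28.994)²/28.994 + (26−28.462)²/28.462 + (30−26.733)²/26.733
   = 1.259 + 0.060 + 0.553 + 0.213 + 0.399
Sum = 2.48
df = 4. Since 2.48 < 7.779, we do not reject H₀.

2.48; do not reject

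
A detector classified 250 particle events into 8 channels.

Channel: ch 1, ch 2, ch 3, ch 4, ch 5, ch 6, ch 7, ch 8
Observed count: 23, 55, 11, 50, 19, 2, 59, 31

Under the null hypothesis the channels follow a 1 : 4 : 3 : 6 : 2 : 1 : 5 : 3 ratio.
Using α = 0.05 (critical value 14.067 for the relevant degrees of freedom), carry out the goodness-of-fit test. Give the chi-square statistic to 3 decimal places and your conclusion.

Ratio total = 25. Expected counts: 250×1/25 = 10, 250×4/25 = 40, 250×3/25 = 30, 250×6/25 = 60, 250×2/25 = 20, 250×1/25 = 10, 250×5/25 = 50, 250×3/25 = 30.
ch 1: (23 − 10)²/10 = 169/10 = 16.9000
ch 2: (55 − 40)²/40 = 225/40 = 5.6250
ch 3: (11 − 30)²/30 = 361/30 = 12.0333
ch 4: (50 − 60)²/60 = 100/60 = 1.6667
ch 5: (19 − 20)²/20 = 1/20 = 0.0500
ch 6: (2 − 10)²/10 = 64/10 = 6.4000
ch 7: (59 − 50)²/50 = 81/50 = 1.6200
ch 8: (31 − 30)²/30 = 1/30 = 0.0333
Sum = 44.328
df = 7. Since 44.328 > 14.067, we reject H₀.

44.328; reject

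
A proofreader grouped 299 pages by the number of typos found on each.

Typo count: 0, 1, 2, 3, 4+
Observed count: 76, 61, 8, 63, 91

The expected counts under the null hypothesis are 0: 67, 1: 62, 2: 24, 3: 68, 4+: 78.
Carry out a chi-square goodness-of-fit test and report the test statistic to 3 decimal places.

cat         O        E   (O−E)²/E
0          76       67     1.2090
1          61       62     0.0161
2           8       24    10.6667
3          63       68     0.3676
4+         91       78     2.1667
Sum = 14.426

14.426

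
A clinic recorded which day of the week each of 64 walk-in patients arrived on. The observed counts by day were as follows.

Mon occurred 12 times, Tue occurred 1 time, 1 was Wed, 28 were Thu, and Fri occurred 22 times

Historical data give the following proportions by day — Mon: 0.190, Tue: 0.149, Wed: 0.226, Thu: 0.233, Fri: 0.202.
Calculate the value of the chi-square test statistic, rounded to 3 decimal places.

38.029

Expected counts E_i = n·p_i: 64×0.190 = 12.16, 64×0.149 = 9.536, 64×0.226 = 14.464, 64×0.233 = 14.912, 64×0.202 = 12.928.
χ² = (12−12.16)²/12.16 + (1−9.536)²/9.536 + (1−14.464)²/14.464 + (28−14.912)²/14.912 + (22−12.928)²/12.928
   = 0.0021 + 7.6409 + 12.5331 + 11.4871 + 6.3661
Sum = 38.029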